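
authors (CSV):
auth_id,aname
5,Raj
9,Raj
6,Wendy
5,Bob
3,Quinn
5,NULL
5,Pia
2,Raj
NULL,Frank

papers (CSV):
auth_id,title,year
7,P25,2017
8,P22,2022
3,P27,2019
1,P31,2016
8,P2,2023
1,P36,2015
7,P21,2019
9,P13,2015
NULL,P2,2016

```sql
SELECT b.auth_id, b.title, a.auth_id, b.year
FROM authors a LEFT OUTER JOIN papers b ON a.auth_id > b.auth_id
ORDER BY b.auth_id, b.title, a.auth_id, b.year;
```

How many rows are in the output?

27

LEFT JOIN keeps every row from `authors`; unmatched rows get NULL for `papers`'s columns.
Matching on a.auth_id > b.auth_id. A NULL in a compared column never satisfies the condition.
- a (auth_id=5) pairs with 3 row(s) of b.
- a (auth_id=9) pairs with 7 row(s) of b.
- a (auth_id=6) pairs with 3 row(s) of b.
- a (auth_id=5) pairs with 3 row(s) of b.
- a (auth_id=3) pairs with 2 row(s) of b.
- a (auth_id=5) pairs with 3 row(s) of b.
- a (auth_id=5) pairs with 3 row(s) of b.
- a (auth_id=2) pairs with 2 row(s) of b.
- a (auth_id=NULL) has no partner → padded with NULL.
Total: 26 matched + 1 padded = 27 rows.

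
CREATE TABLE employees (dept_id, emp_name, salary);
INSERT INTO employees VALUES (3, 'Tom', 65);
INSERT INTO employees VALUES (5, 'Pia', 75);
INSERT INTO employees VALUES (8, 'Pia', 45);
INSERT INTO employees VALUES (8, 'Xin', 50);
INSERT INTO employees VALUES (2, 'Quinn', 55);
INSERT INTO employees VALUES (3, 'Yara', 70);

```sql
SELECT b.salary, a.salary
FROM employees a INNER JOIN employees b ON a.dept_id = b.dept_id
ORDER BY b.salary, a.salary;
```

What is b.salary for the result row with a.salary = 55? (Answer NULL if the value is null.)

55

INNER JOIN keeps only pairs where the ON condition holds.
Matching on a.dept_id = b.dept_id.
- dept_id=3: 2 matching b row(s), so 2 row(s) emitted.
- dept_id=5: 1 matching b row(s), so 1 row(s) emitted.
- dept_id=8: 2 matching b row(s), so 2 row(s) emitted.
- dept_id=8: 2 matching b row(s), so 2 row(s) emitted.
- dept_id=2: 1 matching b row(s), so 1 row(s) emitted.
- dept_id=3: 2 matching b row(s), so 2 row(s) emitted.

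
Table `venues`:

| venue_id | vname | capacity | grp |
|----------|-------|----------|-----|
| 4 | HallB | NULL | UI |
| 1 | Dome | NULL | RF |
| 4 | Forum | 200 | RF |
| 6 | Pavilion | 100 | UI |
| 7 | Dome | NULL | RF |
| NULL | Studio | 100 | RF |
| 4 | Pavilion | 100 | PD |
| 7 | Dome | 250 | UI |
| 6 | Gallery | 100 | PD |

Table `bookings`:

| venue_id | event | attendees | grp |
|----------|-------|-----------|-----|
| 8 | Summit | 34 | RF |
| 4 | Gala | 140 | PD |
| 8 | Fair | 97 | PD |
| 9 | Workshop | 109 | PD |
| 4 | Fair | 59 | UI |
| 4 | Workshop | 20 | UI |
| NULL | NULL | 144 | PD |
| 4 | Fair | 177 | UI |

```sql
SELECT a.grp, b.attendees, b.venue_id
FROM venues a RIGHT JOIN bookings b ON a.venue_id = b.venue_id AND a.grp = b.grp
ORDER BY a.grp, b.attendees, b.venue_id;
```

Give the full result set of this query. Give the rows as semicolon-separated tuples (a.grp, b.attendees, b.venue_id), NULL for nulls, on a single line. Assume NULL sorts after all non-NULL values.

(PD, 140, 4); (UI, 20, 4); (UI, 59, 4); (UI, 177, 4); (NULL, 34, 8); (NULL, 97, 8); (NULL, 109, 9); (NULL, 144, NULL)

RIGHT JOIN keeps every row from `bookings`; unmatched rows get NULL for `venues`'s columns.
Matching on a.venue_id = b.venue_id AND a.grp = b.grp. A NULL in a compared column never satisfies the condition.
- venue_id=4, grp=UI: 3 matching b row(s), so 3 row(s) emitted.
- venue_id=1, grp=RF: no matching b row.
- venue_id=4, grp=RF: no matching b row.
- venue_id=6, grp=UI: no matching b row.
- venue_id=7, grp=RF: no matching b row.
- venue_id=NULL, grp=RF: no matching b row.
- venue_id=4, grp=PD: 1 matching b row(s), so 1 row(s) emitted.
- venue_id=7, grp=UI: no matching b row.
- venue_id=6, grp=PD: no matching b row.
- 4 row(s) from b found no a partner → padded with NULL.
After projecting and ordering:
a.grp | b.attendees | b.venue_id
PD | 140 | 4
UI | 20 | 4
UI | 59 | 4
UI | 177 | 4
NULL | 34 | 8
NULL | 97 | 8
NULL | 109 | 9
NULL | 144 | NULL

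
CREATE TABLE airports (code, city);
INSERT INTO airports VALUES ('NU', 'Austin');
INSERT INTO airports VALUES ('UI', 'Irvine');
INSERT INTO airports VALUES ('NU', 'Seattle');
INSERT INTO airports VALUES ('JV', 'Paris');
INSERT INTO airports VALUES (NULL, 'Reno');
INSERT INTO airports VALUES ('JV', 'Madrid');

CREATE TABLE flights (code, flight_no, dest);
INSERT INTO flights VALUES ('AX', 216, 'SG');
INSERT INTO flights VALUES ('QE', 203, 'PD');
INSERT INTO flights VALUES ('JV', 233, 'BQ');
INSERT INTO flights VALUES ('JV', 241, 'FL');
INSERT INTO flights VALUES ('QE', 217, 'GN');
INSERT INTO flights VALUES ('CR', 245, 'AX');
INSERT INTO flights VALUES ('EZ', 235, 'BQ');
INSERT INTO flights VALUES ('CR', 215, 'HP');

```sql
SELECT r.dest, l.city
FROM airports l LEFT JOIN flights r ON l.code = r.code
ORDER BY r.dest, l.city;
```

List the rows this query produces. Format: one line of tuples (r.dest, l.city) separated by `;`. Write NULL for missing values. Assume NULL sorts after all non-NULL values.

LEFT JOIN keeps every row from `airports`; unmatched rows get NULL for `flights`'s columns.
Matching on l.code = r.code. A NULL in a compared column never satisfies the condition.
Matched pairs: 4; unmatched l rows kept: 4.

(BQ, Madrid); (BQ, Paris); (FL, Madrid); (FL, Paris); (NULL, Austin); (NULL, Irvine); (NULL, Reno); (NULL, Seattle)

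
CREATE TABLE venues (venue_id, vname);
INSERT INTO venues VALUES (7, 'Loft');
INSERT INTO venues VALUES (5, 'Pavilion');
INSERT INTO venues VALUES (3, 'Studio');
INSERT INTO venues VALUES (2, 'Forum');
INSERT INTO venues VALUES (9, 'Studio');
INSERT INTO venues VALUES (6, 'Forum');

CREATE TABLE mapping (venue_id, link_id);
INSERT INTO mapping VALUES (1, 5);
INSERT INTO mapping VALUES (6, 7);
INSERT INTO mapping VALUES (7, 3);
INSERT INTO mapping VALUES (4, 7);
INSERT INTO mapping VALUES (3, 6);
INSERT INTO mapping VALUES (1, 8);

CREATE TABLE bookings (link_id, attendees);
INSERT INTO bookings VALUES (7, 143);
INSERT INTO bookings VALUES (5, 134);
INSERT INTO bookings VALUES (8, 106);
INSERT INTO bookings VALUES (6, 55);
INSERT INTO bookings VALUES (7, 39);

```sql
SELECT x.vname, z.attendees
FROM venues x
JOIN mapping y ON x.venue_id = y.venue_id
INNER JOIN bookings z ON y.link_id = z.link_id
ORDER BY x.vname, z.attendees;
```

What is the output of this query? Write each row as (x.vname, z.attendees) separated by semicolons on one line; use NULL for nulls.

Evaluate left to right. First `venues x INNER JOIN mapping y` on venue_id: 3 row(s).
Then INNER JOIN `bookings z` on link_id: keep only rows whose y.link_id appears in z.

(Forum, 39); (Forum, 143); (Studio, 55)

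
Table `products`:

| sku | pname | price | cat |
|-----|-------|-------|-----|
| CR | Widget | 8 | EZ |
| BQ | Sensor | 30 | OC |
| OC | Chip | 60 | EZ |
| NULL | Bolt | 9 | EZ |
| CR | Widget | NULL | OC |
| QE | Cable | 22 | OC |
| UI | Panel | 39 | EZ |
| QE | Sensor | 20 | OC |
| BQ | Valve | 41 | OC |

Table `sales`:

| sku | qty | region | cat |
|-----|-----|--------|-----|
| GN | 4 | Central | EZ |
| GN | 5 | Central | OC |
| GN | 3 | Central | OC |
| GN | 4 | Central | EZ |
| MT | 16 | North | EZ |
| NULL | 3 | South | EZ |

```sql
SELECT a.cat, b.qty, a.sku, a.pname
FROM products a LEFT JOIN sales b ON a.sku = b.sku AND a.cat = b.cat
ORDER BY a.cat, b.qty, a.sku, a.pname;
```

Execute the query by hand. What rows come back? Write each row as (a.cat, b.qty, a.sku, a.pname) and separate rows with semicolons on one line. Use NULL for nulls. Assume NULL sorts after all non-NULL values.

(EZ, NULL, CR, Widget); (EZ, NULL, OC, Chip); (EZ, NULL, UI, Panel); (EZ, NULL, NULL, Bolt); (OC, NULL, BQ, Sensor); (OC, NULL, BQ, Valve); (OC, NULL, CR, Widget); (OC, NULL, QE, Cable); (OC, NULL, QE, Sensor)

LEFT JOIN keeps every row from `products`; unmatched rows get NULL for `sales`'s columns.
Matching on a.sku = b.sku AND a.cat = b.cat. A NULL in a compared column never satisfies the condition.
- a (sku=CR, cat=EZ) has no partner → padded with NULL.
- a (sku=BQ, cat=OC) has no partner → padded with NULL.
- a (sku=OC, cat=EZ) has no partner → padded with NULL.
- a (sku=NULL, cat=EZ) has no partner → padded with NULL.
- a (sku=CR, cat=OC) has no partner → padded with NULL.
- a (sku=QE, cat=OC) has no partner → padded with NULL.
- a (sku=UI, cat=EZ) has no partner → padded with NULL.
- a (sku=QE, cat=OC) has no partner → padded with NULL.
- a (sku=BQ, cat=OC) has no partner → padded with NULL.
After projecting and ordering:
a.cat | b.qty | a.sku | a.pname
EZ | NULL | CR | Widget
EZ | NULL | OC | Chip
EZ | NULL | UI | Panel
EZ | NULL | NULL | Bolt
OC | NULL | BQ | Sensor
OC | NULL | BQ | Valve
OC | NULL | CR | Widget
OC | NULL | QE | Cable
OC | NULL | QE | Sensor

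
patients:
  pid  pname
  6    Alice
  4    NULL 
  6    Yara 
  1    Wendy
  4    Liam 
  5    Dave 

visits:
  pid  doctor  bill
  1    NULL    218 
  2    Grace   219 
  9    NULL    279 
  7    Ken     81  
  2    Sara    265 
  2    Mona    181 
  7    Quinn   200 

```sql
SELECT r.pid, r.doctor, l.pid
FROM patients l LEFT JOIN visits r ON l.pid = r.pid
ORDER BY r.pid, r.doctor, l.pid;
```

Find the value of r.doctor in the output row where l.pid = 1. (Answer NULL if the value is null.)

NULL

LEFT JOIN keeps every row from `patients`; unmatched rows get NULL for `visits`'s columns.
Matching on l.pid = r.pid.
- pid=6: no r row matches, row kept with r columns NULL.
- pid=4: no r row matches, row kept with r columns NULL.
- pid=6: no r row matches, row kept with r columns NULL.
- pid=1: 1 matching r row(s), so 1 row(s) emitted.
- pid=4: no r row matches, row kept with r columns NULL.
- pid=5: no r row matches, row kept with r columns NULL.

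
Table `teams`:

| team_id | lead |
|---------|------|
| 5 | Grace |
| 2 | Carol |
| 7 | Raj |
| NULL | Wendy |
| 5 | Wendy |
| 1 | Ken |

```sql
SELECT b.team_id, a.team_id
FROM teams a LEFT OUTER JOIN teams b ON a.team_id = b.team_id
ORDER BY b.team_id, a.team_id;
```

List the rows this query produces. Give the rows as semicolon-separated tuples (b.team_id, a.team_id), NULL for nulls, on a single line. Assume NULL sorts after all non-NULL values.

(1, 1); (2, 2); (5, 5); (5, 5); (5, 5); (5, 5); (7, 7); (NULL, NULL)

LEFT JOIN keeps every row from `teams a`; unmatched rows get NULL for `teams b`'s columns.
Matching on a.team_id = b.team_id. A NULL in a compared column never satisfies the condition.
Matched pairs: 7; unmatched a rows kept: 1.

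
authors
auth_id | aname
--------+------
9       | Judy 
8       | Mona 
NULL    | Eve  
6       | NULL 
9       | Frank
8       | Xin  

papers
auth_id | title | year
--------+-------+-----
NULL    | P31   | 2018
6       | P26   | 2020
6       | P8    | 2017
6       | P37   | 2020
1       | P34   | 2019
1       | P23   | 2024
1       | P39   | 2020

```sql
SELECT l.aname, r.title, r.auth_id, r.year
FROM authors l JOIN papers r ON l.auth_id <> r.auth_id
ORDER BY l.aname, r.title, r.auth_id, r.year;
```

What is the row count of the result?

27

INNER JOIN keeps only pairs where the ON condition holds.
Matching on l.auth_id <> r.auth_id. A NULL in a compared column never satisfies the condition.
- auth_id=9: 6 matching r row(s), so 6 row(s) emitted.
- auth_id=8: 6 matching r row(s), so 6 row(s) emitted.
- auth_id=NULL: no matching r row, dropped.
- auth_id=6: 3 matching r row(s), so 3 row(s) emitted.
- auth_id=9: 6 matching r row(s), so 6 row(s) emitted.
- auth_id=8: 6 matching r row(s), so 6 row(s) emitted.
Total: 27 rows.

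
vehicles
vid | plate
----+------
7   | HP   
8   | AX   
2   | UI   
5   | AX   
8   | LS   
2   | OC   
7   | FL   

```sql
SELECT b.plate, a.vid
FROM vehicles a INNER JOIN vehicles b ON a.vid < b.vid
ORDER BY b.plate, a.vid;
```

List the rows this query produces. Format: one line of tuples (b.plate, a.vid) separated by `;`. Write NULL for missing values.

INNER JOIN keeps only pairs where the ON condition holds.
Matching on a.vid < b.vid.
- a row (vid=7): matches 2 b row(s) → 2 output row(s).
- a row (vid=8): no match → dropped.
- a row (vid=2): matches 5 b row(s) → 5 output row(s).
- a row (vid=5): matches 4 b row(s) → 4 output row(s).
- a row (vid=8): no match → dropped.
- a row (vid=2): matches 5 b row(s) → 5 output row(s).
- a row (vid=7): matches 2 b row(s) → 2 output row(s).

(AX, 2); (AX, 2); (AX, 2); (AX, 2); (AX, 5); (AX, 7); (AX, 7); (FL, 2); (FL, 2); (FL, 5); (HP, 2); (HP, 2); (HP, 5); (LS, 2); (LS, 2); (LS, 5); (LS, 7); (LS, 7)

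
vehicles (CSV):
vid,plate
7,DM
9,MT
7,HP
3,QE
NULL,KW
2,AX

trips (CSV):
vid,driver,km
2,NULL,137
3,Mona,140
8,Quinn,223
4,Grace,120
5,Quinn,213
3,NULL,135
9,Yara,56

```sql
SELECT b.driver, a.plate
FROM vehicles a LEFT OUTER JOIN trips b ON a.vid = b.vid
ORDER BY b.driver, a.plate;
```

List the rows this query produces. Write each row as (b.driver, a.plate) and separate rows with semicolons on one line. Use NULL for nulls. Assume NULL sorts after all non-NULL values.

(Mona, QE); (Yara, MT); (NULL, AX); (NULL, DM); (NULL, HP); (NULL, KW); (NULL, QE)

LEFT JOIN keeps every row from `vehicles`; unmatched rows get NULL for `trips`'s columns.
Matching on a.vid = b.vid. A NULL in a compared column never satisfies the condition.
- a (vid=7) has no partner → padded with NULL.
- a (vid=9) pairs with 1 row(s) of b.
- a (vid=7) has no partner → padded with NULL.
- a (vid=3) pairs with 2 row(s) of b.
- a (vid=NULL) has no partner → padded with NULL.
- a (vid=2) pairs with 1 row(s) of b.
After projecting and ordering:
b.driver | a.plate
Mona | QE
Yara | MT
NULL | AX
NULL | DM
NULL | HP
NULL | KW
NULL | QE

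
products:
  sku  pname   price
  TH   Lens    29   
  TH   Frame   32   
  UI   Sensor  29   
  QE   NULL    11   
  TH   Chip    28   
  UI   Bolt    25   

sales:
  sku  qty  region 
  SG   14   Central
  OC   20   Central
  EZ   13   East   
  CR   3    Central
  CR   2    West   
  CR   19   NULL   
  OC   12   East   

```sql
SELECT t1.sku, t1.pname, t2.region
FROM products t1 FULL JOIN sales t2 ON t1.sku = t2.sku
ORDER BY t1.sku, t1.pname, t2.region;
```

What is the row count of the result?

13

FULL OUTER JOIN keeps every row from both sides; unmatched rows get NULL for the other side's columns.
Matching on t1.sku = t2.sku.
- t1 row (sku=TH): no match → kept, t2 columns NULL.
- t1 row (sku=TH): no match → kept, t2 columns NULL.
- t1 row (sku=UI): no match → kept, t2 columns NULL.
- t1 row (sku=QE): no match → kept, t2 columns NULL.
- t1 row (sku=TH): no match → kept, t2 columns NULL.
- t1 row (sku=UI): no match → kept, t2 columns NULL.
- 7 t2 row(s) had no t1 match → kept, t1 columns NULL.
Total: 0 matched + 13 padded = 13 rows.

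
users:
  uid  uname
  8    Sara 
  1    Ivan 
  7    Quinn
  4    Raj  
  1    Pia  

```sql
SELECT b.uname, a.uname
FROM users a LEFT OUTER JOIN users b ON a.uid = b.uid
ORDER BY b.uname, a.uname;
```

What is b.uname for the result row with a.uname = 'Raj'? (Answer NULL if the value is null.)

LEFT JOIN keeps every row from `users a`; unmatched rows get NULL for `users b`'s columns.
Matching on a.uid = b.uid.
- a row (uid=8): matches 1 b row(s) → 1 output row(s).
- a row (uid=1): matches 2 b row(s) → 2 output row(s).
- a row (uid=7): matches 1 b row(s) → 1 output row(s).
- a row (uid=4): matches 1 b row(s) → 1 output row(s).
- a row (uid=1): matches 2 b row(s) → 2 output row(s).

Raj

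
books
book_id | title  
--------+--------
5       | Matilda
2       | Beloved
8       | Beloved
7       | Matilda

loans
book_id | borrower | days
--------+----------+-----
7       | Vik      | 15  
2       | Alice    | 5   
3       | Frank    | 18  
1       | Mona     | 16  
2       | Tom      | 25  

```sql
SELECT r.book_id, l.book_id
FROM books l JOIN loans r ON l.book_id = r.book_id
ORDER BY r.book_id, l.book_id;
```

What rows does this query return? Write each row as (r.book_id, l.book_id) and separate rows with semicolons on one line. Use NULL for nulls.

INNER JOIN keeps only pairs where the ON condition holds.
Matching on l.book_id = r.book_id.
Matched pairs: 3.

(2, 2); (2, 2); (7, 7)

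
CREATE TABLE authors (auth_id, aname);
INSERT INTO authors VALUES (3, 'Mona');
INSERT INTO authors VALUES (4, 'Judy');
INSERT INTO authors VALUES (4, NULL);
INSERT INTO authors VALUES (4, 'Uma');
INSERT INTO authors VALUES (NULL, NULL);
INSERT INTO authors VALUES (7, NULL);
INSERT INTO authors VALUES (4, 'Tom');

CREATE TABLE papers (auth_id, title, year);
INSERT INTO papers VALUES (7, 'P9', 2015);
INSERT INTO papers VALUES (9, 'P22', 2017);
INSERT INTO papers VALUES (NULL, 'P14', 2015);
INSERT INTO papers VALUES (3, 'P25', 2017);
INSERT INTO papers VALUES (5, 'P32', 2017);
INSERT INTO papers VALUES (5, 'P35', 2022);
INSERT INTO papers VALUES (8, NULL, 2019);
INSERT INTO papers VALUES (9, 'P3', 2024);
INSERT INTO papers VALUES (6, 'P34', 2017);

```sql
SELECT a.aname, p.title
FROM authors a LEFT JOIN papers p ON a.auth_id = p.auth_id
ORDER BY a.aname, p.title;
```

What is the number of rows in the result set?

7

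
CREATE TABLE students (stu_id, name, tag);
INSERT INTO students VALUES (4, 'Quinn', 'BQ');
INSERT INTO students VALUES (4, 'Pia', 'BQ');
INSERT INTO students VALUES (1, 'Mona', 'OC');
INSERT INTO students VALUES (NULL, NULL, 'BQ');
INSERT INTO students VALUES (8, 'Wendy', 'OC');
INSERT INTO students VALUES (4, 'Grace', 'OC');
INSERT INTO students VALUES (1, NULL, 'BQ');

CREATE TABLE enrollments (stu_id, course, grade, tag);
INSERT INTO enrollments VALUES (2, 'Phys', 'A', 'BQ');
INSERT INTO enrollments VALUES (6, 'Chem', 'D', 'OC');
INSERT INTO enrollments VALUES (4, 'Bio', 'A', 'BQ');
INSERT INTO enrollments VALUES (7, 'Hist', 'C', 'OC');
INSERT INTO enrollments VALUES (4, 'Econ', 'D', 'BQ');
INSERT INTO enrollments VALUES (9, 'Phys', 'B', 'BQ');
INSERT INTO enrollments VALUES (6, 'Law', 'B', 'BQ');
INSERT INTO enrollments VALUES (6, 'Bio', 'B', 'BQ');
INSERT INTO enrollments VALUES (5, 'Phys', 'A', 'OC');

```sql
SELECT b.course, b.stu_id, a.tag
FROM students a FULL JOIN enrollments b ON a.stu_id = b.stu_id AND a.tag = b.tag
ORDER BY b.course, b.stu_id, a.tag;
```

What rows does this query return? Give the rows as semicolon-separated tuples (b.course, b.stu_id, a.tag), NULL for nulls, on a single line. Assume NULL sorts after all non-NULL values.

FULL OUTER JOIN keeps every row from both sides; unmatched rows get NULL for the other side's columns.
Matching on a.stu_id = b.stu_id AND a.tag = b.tag. A NULL in a compared column never satisfies the condition.
Matched pairs: 4; unmatched a rows kept: 5; unmatched b rows kept: 7.

(Bio, 4, BQ); (Bio, 4, BQ); (Bio, 6, NULL); (Chem, 6, NULL); (Econ, 4, BQ); (Econ, 4, BQ); (Hist, 7, NULL); (Law, 6, NULL); (Phys, 2, NULL); (Phys, 5, NULL); (Phys, 9, NULL); (NULL, NULL, BQ); (NULL, NULL, BQ); (NULL, NULL, OC); (NULL, NULL, OC); (NULL, NULL, OC)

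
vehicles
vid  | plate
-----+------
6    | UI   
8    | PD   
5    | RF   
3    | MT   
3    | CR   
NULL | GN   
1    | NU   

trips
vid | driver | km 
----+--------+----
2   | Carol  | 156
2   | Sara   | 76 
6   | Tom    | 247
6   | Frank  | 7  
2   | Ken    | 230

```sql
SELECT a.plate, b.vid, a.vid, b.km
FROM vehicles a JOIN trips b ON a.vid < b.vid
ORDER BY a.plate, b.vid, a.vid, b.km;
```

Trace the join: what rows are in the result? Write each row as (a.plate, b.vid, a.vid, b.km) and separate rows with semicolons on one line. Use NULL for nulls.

(CR, 6, 3, 7); (CR, 6, 3, 247); (MT, 6, 3, 7); (MT, 6, 3, 247); (NU, 2, 1, 76); (NU, 2, 1, 156); (NU, 2, 1, 230); (NU, 6, 1, 7); (NU, 6, 1, 247); (RF, 6, 5, 7); (RF, 6, 5, 247)

INNER JOIN keeps only pairs where the ON condition holds.
Matching on a.vid < b.vid. A NULL in a compared column never satisfies the condition.
- vid=6: no matching b row, dropped.
- vid=8: no matching b row, dropped.
- vid=5: 2 matching b row(s), so 2 row(s) emitted.
- vid=3: 2 matching b row(s), so 2 row(s) emitted.
- vid=3: 2 matching b row(s), so 2 row(s) emitted.
- vid=NULL: no matching b row, dropped.
- vid=1: 5 matching b row(s), so 5 row(s) emitted.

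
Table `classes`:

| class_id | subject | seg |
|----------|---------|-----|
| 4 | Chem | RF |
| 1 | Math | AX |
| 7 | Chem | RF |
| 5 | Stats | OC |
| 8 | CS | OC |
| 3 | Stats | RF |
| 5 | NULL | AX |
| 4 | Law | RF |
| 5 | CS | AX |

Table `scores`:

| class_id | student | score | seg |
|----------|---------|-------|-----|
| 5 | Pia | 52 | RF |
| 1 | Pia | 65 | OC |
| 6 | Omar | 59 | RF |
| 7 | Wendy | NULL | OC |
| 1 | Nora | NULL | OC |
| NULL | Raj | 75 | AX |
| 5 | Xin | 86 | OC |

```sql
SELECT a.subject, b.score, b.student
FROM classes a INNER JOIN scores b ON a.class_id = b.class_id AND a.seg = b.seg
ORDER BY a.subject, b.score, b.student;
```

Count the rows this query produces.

INNER JOIN keeps only pairs where the ON condition holds.
Matching on a.class_id = b.class_id AND a.seg = b.seg. A NULL in a compared column never satisfies the condition.
- a[0] class_id=4, seg=RF → no match; dropped.
- a[1] class_id=1, seg=AX → no match; dropped.
- a[2] class_id=7, seg=RF → no match; dropped.
- a[3] class_id=5, seg=OC → 1 match(es) in b → 1 row(s).
- a[4] class_id=8, seg=OC → no match; dropped.
- a[5] class_id=3, seg=RF → no match; dropped.
- a[6] class_id=5, seg=AX → no match; dropped.
- a[7] class_id=4, seg=RF → no match; dropped.
- a[8] class_id=5, seg=AX → no match; dropped.
Total: 1 rows.

1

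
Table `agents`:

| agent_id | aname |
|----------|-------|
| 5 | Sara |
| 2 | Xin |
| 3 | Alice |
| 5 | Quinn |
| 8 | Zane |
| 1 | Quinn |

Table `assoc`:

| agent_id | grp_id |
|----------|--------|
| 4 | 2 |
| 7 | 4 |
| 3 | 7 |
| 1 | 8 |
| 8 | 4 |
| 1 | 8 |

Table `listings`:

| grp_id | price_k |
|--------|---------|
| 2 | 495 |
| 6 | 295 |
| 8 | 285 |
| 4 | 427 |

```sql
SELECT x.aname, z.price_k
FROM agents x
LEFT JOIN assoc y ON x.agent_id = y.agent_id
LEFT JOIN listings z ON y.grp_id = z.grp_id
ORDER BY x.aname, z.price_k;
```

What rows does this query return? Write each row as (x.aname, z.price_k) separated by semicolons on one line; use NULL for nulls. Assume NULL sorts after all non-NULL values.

(Alice, NULL); (Quinn, 285); (Quinn, 285); (Quinn, NULL); (Sara, NULL); (Xin, NULL); (Zane, 427)

Step 1 — x LEFT JOIN y on agent_id → 7 row(s).
Then LEFT JOIN `listings z` on grp_id: each of those 7 rows is kept; rows whose y.grp_id has no match in z get NULL for z's columns.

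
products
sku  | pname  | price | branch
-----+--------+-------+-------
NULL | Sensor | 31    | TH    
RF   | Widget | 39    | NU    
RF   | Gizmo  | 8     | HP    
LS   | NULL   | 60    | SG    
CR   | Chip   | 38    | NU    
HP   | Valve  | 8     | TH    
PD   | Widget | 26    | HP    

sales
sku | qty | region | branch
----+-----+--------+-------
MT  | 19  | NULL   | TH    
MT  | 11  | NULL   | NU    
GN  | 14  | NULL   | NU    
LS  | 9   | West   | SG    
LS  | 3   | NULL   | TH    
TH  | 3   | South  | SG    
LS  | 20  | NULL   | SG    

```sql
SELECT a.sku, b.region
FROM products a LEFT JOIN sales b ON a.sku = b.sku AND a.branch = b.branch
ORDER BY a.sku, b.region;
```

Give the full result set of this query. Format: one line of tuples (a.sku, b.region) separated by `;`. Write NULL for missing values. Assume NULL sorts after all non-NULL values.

(CR, NULL); (HP, NULL); (LS, West); (LS, NULL); (PD, NULL); (RF, NULL); (RF, NULL); (NULL, NULL)

LEFT JOIN keeps every row from `products`; unmatched rows get NULL for `sales`'s columns.
Matching on a.sku = b.sku AND a.branch = b.branch. A NULL in a compared column never satisfies the condition.
- a[0] sku=NULL, branch=TH → no match; kept with NULLs on the b side.
- a[1] sku=RF, branch=NU → no match; kept with NULLs on the b side.
- a[2] sku=RF, branch=HP → no match; kept with NULLs on the b side.
- a[3] sku=LS, branch=SG → 2 match(es) in b → 2 row(s).
- a[4] sku=CR, branch=NU → no match; kept with NULLs on the b side.
- a[5] sku=HP, branch=TH → no match; kept with NULLs on the b side.
- a[6] sku=PD, branch=HP → no match; kept with NULLs on the b side.
After projecting and ordering:
a.sku | b.region
CR | NULL
HP | NULL
LS | West
LS | NULL
PD | NULL
RF | NULL
RF | NULL
NULL | NULL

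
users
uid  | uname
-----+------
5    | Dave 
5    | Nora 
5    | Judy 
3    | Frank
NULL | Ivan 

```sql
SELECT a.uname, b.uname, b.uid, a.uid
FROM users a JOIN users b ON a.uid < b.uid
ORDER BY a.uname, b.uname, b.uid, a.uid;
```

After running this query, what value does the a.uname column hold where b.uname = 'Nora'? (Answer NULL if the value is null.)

INNER JOIN keeps only pairs where the ON condition holds.
Matching on a.uid < b.uid. A NULL in a compared column never satisfies the condition.
Matched pairs: 3.

Frank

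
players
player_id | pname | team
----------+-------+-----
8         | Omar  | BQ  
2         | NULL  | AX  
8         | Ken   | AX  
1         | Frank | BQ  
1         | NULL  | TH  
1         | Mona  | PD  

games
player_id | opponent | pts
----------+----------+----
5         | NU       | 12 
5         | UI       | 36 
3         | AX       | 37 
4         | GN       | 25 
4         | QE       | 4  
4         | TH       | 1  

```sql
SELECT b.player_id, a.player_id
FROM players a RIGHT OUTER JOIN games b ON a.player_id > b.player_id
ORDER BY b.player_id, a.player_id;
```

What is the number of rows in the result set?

12

RIGHT JOIN keeps every row from `games`; unmatched rows get NULL for `players`'s columns.
Matching on a.player_id > b.player_id.
- a row (player_id=8): matches 6 b row(s) → 6 output row(s).
- a row (player_id=2): no match.
- a row (player_id=8): matches 6 b row(s) → 6 output row(s).
- a row (player_id=1): no match.
- a row (player_id=1): no match.
- a row (player_id=1): no match.
- every b row matched at least one a row.
Total: 12 rows.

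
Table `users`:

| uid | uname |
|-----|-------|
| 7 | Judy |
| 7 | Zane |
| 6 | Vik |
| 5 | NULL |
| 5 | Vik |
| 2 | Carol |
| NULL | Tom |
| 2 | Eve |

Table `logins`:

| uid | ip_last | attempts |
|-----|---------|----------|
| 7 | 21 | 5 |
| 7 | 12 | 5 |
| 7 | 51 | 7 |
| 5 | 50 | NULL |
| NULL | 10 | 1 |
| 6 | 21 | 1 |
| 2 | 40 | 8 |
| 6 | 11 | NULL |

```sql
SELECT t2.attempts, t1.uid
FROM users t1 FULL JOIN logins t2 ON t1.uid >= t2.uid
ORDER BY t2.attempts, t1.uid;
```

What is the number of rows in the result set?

26

FULL OUTER JOIN keeps every row from both sides; unmatched rows get NULL for the other side's columns.
Matching on t1.uid >= t2.uid. A NULL in a compared column never satisfies the condition.
- t1 row (uid=7): matches 7 t2 row(s) → 7 output row(s).
- t1 row (uid=7): matches 7 t2 row(s) → 7 output row(s).
- t1 row (uid=6): matches 4 t2 row(s) → 4 output row(s).
- t1 row (uid=5): matches 2 t2 row(s) → 2 output row(s).
- t1 row (uid=5): matches 2 t2 row(s) → 2 output row(s).
- t1 row (uid=2): matches 1 t2 row(s) → 1 output row(s).
- t1 row (uid=NULL): no match → kept, t2 columns NULL.
- t1 row (uid=2): matches 1 t2 row(s) → 1 output row(s).
- 1 row(s) from t2 found no t1 partner → padded with NULL.
Total: 24 matched + 2 padded = 26 rows.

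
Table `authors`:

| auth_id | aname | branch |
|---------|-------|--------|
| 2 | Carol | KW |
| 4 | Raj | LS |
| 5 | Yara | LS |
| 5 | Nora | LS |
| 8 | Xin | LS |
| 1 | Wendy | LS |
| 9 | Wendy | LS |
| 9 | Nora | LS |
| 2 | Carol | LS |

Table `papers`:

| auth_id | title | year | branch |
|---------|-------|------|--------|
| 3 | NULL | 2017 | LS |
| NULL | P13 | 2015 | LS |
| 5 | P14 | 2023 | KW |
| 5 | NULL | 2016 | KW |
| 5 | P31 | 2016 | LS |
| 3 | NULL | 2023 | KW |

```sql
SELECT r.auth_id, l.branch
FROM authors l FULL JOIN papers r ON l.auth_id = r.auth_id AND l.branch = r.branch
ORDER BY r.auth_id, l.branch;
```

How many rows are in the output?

FULL OUTER JOIN keeps every row from both sides; unmatched rows get NULL for the other side's columns.
Matching on l.auth_id = r.auth_id AND l.branch = r.branch. A NULL in a compared column never satisfies the condition.
- auth_id=2, branch=KW: no r row matches, row kept with r columns NULL.
- auth_id=4, branch=LS: no r row matches, row kept with r columns NULL.
- auth_id=5, branch=LS: 1 matching r row(s), so 1 row(s) emitted.
- auth_id=5, branch=LS: 1 matching r row(s), so 1 row(s) emitted.
- auth_id=8, branch=LS: no r row matches, row kept with r columns NULL.
- auth_id=1, branch=LS: no r row matches, row kept with r columns NULL.
- auth_id=9, branch=LS: no r row matches, row kept with r columns NULL.
- auth_id=9, branch=LS: no r row matches, row kept with r columns NULL.
- auth_id=2, branch=LS: no r row matches, row kept with r columns NULL.
- plus 5 unmatched r row(s), each kept with NULL l columns.
Total: 2 matched + 12 padded = 14 rows.

14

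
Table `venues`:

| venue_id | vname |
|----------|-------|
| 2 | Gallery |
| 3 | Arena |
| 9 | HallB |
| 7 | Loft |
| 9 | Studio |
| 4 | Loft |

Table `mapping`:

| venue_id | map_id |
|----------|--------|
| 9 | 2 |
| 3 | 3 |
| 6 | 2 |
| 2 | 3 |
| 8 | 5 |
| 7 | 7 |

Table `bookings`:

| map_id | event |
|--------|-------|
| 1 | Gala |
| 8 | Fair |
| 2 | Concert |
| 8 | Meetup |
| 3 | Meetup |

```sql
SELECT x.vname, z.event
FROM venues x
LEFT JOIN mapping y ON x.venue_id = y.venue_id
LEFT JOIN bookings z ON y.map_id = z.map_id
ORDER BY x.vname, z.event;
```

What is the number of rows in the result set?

Joins associate left-to-right: venues LEFT JOIN mapping on venue_id gives 6 intermediate row(s).
Then LEFT JOIN `bookings z` on map_id: each of those 6 rows is kept; rows whose y.map_id has no match in z get NULL for z's columns.
Result: 6 row(s).

6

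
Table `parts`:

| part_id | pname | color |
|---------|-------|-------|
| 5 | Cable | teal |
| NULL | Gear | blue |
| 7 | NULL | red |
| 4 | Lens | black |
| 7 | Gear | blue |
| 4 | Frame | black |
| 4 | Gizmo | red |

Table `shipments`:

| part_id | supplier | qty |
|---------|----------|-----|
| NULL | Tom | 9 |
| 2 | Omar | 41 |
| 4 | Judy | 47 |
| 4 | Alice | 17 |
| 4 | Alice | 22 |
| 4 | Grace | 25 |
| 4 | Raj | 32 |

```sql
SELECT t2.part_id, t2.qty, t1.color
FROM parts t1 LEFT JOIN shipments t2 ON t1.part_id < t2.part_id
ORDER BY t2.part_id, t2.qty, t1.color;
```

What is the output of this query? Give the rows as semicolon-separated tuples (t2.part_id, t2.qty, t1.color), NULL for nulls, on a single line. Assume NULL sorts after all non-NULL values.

LEFT JOIN keeps every row from `parts`; unmatched rows get NULL for `shipments`'s columns.
Matching on t1.part_id < t2.part_id. A NULL in a compared column never satisfies the condition.
Matched pairs: 0; unmatched t1 rows kept: 7.

(NULL, NULL, black); (NULL, NULL, black); (NULL, NULL, blue); (NULL, NULL, blue); (NULL, NULL, red); (NULL, NULL, red); (NULL, NULL, teal)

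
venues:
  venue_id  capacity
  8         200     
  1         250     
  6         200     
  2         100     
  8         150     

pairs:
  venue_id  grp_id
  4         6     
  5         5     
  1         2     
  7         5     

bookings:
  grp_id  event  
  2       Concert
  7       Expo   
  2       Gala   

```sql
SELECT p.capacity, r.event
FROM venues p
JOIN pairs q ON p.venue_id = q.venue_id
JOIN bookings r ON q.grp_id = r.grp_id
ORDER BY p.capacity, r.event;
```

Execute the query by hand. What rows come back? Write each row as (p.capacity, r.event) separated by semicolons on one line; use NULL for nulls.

Step 1 — p INNER JOIN q on venue_id → 1 row(s).
Then INNER JOIN `bookings r` on grp_id: keep only rows whose q.grp_id appears in r.

(250, Concert); (250, Gala)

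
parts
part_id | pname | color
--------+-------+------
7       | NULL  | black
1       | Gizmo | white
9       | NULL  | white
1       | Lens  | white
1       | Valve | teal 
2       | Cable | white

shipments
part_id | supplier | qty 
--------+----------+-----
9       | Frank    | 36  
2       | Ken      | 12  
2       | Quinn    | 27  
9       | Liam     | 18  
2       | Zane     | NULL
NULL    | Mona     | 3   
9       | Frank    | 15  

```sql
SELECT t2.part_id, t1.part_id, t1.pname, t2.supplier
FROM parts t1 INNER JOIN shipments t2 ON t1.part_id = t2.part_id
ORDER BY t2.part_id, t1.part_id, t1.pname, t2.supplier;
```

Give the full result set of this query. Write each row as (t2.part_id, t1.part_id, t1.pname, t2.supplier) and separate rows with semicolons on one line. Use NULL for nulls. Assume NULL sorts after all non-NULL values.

(2, 2, Cable, Ken); (2, 2, Cable, Quinn); (2, 2, Cable, Zane); (9, 9, NULL, Frank); (9, 9, NULL, Frank); (9, 9, NULL, Liam)

INNER JOIN keeps only pairs where the ON condition holds.
Matching on t1.part_id = t2.part_id. A NULL in a compared column never satisfies the condition.
- t1[0] part_id=7 → no match; dropped.
- t1[1] part_id=1 → no match; dropped.
- t1[2] part_id=9 → 3 match(es) in t2 → 3 row(s).
- t1[3] part_id=1 → no match; dropped.
- t1[4] part_id=1 → no match; dropped.
- t1[5] part_id=2 → 3 match(es) in t2 → 3 row(s).
After projecting and ordering:
t2.part_id | t1.part_id | t1.pname | t2.supplier
2 | 2 | Cable | Ken
2 | 2 | Cable | Quinn
2 | 2 | Cable | Zane
9 | 9 | NULL | Frank
9 | 9 | NULL | Frank
9 | 9 | NULL | Liam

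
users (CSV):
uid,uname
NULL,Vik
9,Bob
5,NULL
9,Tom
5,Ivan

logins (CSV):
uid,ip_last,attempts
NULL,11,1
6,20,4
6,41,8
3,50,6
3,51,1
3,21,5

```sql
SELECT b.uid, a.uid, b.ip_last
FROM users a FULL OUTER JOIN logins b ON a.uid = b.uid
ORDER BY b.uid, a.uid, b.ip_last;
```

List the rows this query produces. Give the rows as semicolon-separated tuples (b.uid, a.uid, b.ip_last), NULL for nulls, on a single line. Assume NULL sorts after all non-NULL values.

(3, NULL, 21); (3, NULL, 50); (3, NULL, 51); (6, NULL, 20); (6, NULL, 41); (NULL, 5, NULL); (NULL, 5, NULL); (NULL, 9, NULL); (NULL, 9, NULL); (NULL, NULL, 11); (NULL, NULL, NULL)

FULL OUTER JOIN keeps every row from both sides; unmatched rows get NULL for the other side's columns.
Matching on a.uid = b.uid. A NULL in a compared column never satisfies the condition.
Matched pairs: 0; unmatched a rows kept: 5; unmatched b rows kept: 6.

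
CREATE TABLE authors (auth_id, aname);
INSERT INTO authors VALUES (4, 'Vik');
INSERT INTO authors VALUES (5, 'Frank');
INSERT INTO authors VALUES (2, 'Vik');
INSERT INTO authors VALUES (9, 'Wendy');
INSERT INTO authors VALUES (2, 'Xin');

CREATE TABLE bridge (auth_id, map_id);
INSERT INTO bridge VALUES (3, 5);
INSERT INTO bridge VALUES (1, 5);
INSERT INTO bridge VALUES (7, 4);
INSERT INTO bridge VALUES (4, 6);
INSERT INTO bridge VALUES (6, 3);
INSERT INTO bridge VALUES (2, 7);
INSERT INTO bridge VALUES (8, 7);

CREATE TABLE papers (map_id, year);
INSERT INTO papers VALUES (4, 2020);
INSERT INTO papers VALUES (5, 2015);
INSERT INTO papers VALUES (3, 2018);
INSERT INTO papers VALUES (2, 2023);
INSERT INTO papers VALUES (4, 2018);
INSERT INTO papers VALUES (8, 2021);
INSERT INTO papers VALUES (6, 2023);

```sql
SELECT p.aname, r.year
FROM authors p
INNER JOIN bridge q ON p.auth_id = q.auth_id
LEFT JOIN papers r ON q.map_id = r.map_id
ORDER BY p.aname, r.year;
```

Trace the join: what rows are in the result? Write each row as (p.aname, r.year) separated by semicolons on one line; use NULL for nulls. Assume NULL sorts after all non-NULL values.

Joins associate left-to-right: authors INNER JOIN bridge on auth_id gives 3 intermediate row(s).
Then LEFT JOIN `papers r` on map_id: each of those 3 rows is kept; rows whose q.map_id has no match in r get NULL for r's columns.

(Vik, 2023); (Vik, NULL); (Xin, NULL)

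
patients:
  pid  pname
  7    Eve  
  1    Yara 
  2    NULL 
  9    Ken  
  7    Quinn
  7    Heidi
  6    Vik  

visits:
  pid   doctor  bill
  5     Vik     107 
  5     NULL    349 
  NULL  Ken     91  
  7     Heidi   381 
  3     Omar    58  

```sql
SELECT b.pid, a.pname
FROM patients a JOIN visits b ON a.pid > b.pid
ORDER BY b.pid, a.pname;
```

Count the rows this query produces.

16

INNER JOIN keeps only pairs where the ON condition holds.
Matching on a.pid > b.pid. A NULL in a compared column never satisfies the condition.
- a (pid=7) pairs with 3 row(s) of b.
- a (pid=1) has no partner → excluded.
- a (pid=2) has no partner → excluded.
- a (pid=9) pairs with 4 row(s) of b.
- a (pid=7) pairs with 3 row(s) of b.
- a (pid=7) pairs with 3 row(s) of b.
- a (pid=6) pairs with 3 row(s) of b.
Total: 16 rows.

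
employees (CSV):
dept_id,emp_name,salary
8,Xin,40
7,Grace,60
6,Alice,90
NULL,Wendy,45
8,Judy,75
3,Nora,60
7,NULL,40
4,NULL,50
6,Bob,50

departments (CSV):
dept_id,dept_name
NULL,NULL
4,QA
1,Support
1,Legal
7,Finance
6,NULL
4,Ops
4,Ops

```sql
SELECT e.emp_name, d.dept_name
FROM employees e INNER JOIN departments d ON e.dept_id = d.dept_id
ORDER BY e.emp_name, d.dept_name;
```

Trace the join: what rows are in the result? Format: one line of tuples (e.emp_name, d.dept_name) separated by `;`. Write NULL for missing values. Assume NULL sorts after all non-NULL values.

(Alice, NULL); (Bob, NULL); (Grace, Finance); (NULL, Finance); (NULL, Ops); (NULL, Ops); (NULL, QA)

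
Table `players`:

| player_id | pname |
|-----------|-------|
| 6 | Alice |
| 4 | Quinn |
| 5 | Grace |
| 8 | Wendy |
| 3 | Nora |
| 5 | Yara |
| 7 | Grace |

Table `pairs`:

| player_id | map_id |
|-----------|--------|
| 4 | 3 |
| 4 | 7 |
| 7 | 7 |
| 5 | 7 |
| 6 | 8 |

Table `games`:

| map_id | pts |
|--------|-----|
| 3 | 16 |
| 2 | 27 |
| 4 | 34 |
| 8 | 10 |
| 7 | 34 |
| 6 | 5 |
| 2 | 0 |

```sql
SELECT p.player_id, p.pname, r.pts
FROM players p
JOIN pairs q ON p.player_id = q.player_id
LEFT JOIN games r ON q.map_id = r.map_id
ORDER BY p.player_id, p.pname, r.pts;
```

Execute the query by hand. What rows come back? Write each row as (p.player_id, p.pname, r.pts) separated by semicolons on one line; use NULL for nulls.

(4, Quinn, 16); (4, Quinn, 34); (5, Grace, 34); (5, Yara, 34); (6, Alice, 10); (7, Grace, 34)

Step 1 — p INNER JOIN q on player_id → 6 row(s).
Then LEFT JOIN `games r` on map_id: each of those 6 rows is kept; rows whose q.map_id has no match in r get NULL for r's columns.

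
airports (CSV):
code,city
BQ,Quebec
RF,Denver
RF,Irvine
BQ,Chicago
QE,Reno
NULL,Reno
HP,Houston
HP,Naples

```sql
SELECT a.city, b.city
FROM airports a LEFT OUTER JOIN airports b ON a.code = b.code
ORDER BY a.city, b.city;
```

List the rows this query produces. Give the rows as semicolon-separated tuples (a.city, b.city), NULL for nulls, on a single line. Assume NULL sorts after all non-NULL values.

(Chicago, Chicago); (Chicago, Quebec); (Denver, Denver); (Denver, Irvine); (Houston, Houston); (Houston, Naples); (Irvine, Denver); (Irvine, Irvine); (Naples, Houston); (Naples, Naples); (Quebec, Chicago); (Quebec, Quebec); (Reno, Reno); (Reno, NULL)

LEFT JOIN keeps every row from `airports a`; unmatched rows get NULL for `airports b`'s columns.
Matching on a.code = b.code. A NULL in a compared column never satisfies the condition.
- a (code=BQ) pairs with 2 row(s) of b.
- a (code=RF) pairs with 2 row(s) of b.
- a (code=RF) pairs with 2 row(s) of b.
- a (code=BQ) pairs with 2 row(s) of b.
- a (code=QE) pairs with 1 row(s) of b.
- a (code=NULL) has no partner → padded with NULL.
- a (code=HP) pairs with 2 row(s) of b.
- a (code=HP) pairs with 2 row(s) of b.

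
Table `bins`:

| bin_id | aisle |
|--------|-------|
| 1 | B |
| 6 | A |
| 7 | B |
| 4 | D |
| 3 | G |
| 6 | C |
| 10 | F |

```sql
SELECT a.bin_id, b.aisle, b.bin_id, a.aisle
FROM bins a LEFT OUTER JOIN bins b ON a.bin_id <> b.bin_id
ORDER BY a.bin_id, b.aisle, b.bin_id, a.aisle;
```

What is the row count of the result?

LEFT JOIN keeps every row from `bins a`; unmatched rows get NULL for `bins b`'s columns.
Matching on a.bin_id <> b.bin_id.
Matched pairs: 40; unmatched a rows kept: 0.
Total: 40 rows.

40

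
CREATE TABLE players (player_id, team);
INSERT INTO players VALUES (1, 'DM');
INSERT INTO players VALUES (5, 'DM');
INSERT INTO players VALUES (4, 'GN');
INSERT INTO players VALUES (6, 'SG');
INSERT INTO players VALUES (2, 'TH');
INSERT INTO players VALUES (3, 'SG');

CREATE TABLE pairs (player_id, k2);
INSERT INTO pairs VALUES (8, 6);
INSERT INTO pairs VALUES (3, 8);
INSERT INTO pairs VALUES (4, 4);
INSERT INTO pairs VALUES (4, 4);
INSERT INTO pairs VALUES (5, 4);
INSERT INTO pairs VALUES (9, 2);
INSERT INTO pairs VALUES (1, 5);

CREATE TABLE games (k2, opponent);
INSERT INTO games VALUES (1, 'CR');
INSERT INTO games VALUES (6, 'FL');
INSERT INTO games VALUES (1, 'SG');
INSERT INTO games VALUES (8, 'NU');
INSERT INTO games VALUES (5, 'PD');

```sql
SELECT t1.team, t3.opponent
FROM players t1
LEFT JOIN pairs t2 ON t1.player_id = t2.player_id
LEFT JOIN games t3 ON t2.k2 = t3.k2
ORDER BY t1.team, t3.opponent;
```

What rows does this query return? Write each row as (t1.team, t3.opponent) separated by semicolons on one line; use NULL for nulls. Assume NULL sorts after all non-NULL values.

(DM, PD); (DM, NULL); (GN, NULL); (GN, NULL); (SG, NU); (SG, NULL); (TH, NULL)

Joins associate left-to-right: players LEFT JOIN pairs on player_id gives 7 intermediate row(s).
Then LEFT JOIN `games t3` on k2: each of those 7 rows is kept; rows whose t2.k2 has no match in t3 get NULL for t3's columns.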